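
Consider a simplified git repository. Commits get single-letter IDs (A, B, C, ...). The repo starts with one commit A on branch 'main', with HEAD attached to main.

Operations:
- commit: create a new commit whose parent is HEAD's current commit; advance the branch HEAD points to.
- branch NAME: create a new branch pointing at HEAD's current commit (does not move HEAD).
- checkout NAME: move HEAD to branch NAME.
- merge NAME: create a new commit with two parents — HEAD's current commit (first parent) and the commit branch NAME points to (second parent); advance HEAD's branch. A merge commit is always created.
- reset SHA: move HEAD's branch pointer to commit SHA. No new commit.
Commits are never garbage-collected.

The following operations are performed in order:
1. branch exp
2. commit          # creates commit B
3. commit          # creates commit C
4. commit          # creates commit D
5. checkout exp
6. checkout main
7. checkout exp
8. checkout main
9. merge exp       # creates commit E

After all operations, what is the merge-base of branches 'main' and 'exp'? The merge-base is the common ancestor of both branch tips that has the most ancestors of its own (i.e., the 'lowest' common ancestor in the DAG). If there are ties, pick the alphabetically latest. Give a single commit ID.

After op 1 (branch): HEAD=main@A [exp=A main=A]
After op 2 (commit): HEAD=main@B [exp=A main=B]
After op 3 (commit): HEAD=main@C [exp=A main=C]
After op 4 (commit): HEAD=main@D [exp=A main=D]
After op 5 (checkout): HEAD=exp@A [exp=A main=D]
After op 6 (checkout): HEAD=main@D [exp=A main=D]
After op 7 (checkout): HEAD=exp@A [exp=A main=D]
After op 8 (checkout): HEAD=main@D [exp=A main=D]
After op 9 (merge): HEAD=main@E [exp=A main=E]
ancestors(main=E): ['A', 'B', 'C', 'D', 'E']
ancestors(exp=A): ['A']
common: ['A']

Answer: A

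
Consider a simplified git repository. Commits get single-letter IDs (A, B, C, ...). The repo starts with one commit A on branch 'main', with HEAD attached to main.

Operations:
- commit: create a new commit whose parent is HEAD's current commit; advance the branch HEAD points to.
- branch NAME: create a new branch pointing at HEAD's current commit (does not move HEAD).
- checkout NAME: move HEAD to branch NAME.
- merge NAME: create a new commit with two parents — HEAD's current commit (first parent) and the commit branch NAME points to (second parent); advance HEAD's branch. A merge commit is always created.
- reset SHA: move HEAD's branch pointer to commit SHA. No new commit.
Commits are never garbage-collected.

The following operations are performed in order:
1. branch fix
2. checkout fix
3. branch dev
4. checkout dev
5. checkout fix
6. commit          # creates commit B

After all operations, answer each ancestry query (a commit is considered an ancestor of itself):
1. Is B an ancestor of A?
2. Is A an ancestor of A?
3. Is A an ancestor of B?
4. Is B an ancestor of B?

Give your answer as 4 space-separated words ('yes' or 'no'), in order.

Answer: no yes yes yes

Derivation:
After op 1 (branch): HEAD=main@A [fix=A main=A]
After op 2 (checkout): HEAD=fix@A [fix=A main=A]
After op 3 (branch): HEAD=fix@A [dev=A fix=A main=A]
After op 4 (checkout): HEAD=dev@A [dev=A fix=A main=A]
After op 5 (checkout): HEAD=fix@A [dev=A fix=A main=A]
After op 6 (commit): HEAD=fix@B [dev=A fix=B main=A]
ancestors(A) = {A}; B in? no
ancestors(A) = {A}; A in? yes
ancestors(B) = {A,B}; A in? yes
ancestors(B) = {A,B}; B in? yes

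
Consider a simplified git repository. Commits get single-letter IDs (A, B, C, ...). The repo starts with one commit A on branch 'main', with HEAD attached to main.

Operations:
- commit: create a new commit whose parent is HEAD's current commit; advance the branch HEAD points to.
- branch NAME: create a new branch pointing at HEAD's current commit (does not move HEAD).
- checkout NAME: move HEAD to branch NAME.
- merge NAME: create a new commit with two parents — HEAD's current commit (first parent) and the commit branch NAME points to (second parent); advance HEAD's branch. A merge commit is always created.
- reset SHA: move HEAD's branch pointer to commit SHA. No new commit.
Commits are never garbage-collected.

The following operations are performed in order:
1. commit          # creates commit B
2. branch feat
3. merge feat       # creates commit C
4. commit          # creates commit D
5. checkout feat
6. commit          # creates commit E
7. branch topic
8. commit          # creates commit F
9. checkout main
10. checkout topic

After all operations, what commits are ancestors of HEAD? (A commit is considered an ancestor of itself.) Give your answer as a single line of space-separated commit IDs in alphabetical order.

After op 1 (commit): HEAD=main@B [main=B]
After op 2 (branch): HEAD=main@B [feat=B main=B]
After op 3 (merge): HEAD=main@C [feat=B main=C]
After op 4 (commit): HEAD=main@D [feat=B main=D]
After op 5 (checkout): HEAD=feat@B [feat=B main=D]
After op 6 (commit): HEAD=feat@E [feat=E main=D]
After op 7 (branch): HEAD=feat@E [feat=E main=D topic=E]
After op 8 (commit): HEAD=feat@F [feat=F main=D topic=E]
After op 9 (checkout): HEAD=main@D [feat=F main=D topic=E]
After op 10 (checkout): HEAD=topic@E [feat=F main=D topic=E]

Answer: A B E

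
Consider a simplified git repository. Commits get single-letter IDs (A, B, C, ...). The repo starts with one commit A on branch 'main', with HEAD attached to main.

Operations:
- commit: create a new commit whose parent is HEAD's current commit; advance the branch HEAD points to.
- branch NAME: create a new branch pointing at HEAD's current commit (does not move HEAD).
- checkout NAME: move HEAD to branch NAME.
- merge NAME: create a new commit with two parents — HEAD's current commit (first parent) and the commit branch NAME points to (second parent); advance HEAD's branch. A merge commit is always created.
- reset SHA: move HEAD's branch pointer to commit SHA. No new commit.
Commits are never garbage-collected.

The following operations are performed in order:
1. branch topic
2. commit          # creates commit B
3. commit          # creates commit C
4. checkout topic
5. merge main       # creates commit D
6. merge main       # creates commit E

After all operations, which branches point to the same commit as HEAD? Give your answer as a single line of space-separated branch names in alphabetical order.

After op 1 (branch): HEAD=main@A [main=A topic=A]
After op 2 (commit): HEAD=main@B [main=B topic=A]
After op 3 (commit): HEAD=main@C [main=C topic=A]
After op 4 (checkout): HEAD=topic@A [main=C topic=A]
After op 5 (merge): HEAD=topic@D [main=C topic=D]
After op 6 (merge): HEAD=topic@E [main=C topic=E]

Answer: topic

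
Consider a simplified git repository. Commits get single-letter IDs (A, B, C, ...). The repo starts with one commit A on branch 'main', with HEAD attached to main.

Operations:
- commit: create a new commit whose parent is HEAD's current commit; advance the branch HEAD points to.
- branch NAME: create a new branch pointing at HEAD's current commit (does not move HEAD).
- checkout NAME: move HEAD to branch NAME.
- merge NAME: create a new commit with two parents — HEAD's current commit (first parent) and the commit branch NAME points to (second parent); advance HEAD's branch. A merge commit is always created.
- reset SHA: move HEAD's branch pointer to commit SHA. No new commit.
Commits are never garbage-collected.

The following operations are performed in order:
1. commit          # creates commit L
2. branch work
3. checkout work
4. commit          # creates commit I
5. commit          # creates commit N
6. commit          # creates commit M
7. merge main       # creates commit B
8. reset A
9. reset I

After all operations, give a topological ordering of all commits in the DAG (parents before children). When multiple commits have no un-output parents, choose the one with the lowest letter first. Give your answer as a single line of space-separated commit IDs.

After op 1 (commit): HEAD=main@L [main=L]
After op 2 (branch): HEAD=main@L [main=L work=L]
After op 3 (checkout): HEAD=work@L [main=L work=L]
After op 4 (commit): HEAD=work@I [main=L work=I]
After op 5 (commit): HEAD=work@N [main=L work=N]
After op 6 (commit): HEAD=work@M [main=L work=M]
After op 7 (merge): HEAD=work@B [main=L work=B]
After op 8 (reset): HEAD=work@A [main=L work=A]
After op 9 (reset): HEAD=work@I [main=L work=I]
commit A: parents=[]
commit B: parents=['M', 'L']
commit I: parents=['L']
commit L: parents=['A']
commit M: parents=['N']
commit N: parents=['I']

Answer: A L I N M B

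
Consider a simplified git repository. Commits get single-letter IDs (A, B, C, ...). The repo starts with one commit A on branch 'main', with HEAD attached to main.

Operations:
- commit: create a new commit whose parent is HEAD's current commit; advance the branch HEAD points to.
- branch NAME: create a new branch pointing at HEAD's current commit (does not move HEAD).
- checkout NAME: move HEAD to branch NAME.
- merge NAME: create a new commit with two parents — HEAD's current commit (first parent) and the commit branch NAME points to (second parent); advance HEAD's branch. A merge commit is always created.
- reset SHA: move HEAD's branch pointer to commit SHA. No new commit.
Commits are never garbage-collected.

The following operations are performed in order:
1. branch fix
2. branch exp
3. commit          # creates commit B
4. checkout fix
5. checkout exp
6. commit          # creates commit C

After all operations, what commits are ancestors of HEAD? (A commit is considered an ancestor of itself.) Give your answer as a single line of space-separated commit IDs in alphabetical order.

Answer: A C

Derivation:
After op 1 (branch): HEAD=main@A [fix=A main=A]
After op 2 (branch): HEAD=main@A [exp=A fix=A main=A]
After op 3 (commit): HEAD=main@B [exp=A fix=A main=B]
After op 4 (checkout): HEAD=fix@A [exp=A fix=A main=B]
After op 5 (checkout): HEAD=exp@A [exp=A fix=A main=B]
After op 6 (commit): HEAD=exp@C [exp=C fix=A main=B]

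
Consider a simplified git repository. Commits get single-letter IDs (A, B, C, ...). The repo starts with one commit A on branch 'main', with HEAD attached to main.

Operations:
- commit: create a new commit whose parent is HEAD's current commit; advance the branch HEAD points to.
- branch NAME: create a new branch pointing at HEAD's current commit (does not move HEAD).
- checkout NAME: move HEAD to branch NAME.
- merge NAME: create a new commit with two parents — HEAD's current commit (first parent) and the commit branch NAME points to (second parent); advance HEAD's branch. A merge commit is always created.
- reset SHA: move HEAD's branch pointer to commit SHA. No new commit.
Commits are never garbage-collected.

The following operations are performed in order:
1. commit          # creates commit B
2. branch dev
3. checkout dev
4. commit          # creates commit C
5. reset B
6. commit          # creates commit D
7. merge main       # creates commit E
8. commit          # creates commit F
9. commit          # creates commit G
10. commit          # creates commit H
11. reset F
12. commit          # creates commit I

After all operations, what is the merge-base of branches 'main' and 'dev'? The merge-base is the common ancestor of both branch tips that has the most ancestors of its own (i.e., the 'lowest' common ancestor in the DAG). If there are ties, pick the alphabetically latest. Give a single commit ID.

Answer: B

Derivation:
After op 1 (commit): HEAD=main@B [main=B]
After op 2 (branch): HEAD=main@B [dev=B main=B]
After op 3 (checkout): HEAD=dev@B [dev=B main=B]
After op 4 (commit): HEAD=dev@C [dev=C main=B]
After op 5 (reset): HEAD=dev@B [dev=B main=B]
After op 6 (commit): HEAD=dev@D [dev=D main=B]
After op 7 (merge): HEAD=dev@E [dev=E main=B]
After op 8 (commit): HEAD=dev@F [dev=F main=B]
After op 9 (commit): HEAD=dev@G [dev=G main=B]
After op 10 (commit): HEAD=dev@H [dev=H main=B]
After op 11 (reset): HEAD=dev@F [dev=F main=B]
After op 12 (commit): HEAD=dev@I [dev=I main=B]
ancestors(main=B): ['A', 'B']
ancestors(dev=I): ['A', 'B', 'D', 'E', 'F', 'I']
common: ['A', 'B']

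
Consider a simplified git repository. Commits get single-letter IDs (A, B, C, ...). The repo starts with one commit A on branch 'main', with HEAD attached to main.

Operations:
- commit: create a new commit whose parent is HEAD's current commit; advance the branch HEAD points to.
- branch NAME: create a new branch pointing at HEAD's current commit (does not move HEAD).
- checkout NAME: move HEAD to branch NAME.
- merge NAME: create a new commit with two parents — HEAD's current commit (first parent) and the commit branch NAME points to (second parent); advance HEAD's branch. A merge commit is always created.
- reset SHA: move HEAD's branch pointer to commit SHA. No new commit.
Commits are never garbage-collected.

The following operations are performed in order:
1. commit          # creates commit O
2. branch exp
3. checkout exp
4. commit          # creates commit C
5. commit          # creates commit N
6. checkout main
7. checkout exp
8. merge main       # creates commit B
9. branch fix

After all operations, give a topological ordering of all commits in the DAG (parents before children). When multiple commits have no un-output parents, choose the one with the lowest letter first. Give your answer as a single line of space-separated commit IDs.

Answer: A O C N B

Derivation:
After op 1 (commit): HEAD=main@O [main=O]
After op 2 (branch): HEAD=main@O [exp=O main=O]
After op 3 (checkout): HEAD=exp@O [exp=O main=O]
After op 4 (commit): HEAD=exp@C [exp=C main=O]
After op 5 (commit): HEAD=exp@N [exp=N main=O]
After op 6 (checkout): HEAD=main@O [exp=N main=O]
After op 7 (checkout): HEAD=exp@N [exp=N main=O]
After op 8 (merge): HEAD=exp@B [exp=B main=O]
After op 9 (branch): HEAD=exp@B [exp=B fix=B main=O]
commit A: parents=[]
commit B: parents=['N', 'O']
commit C: parents=['O']
commit N: parents=['C']
commit O: parents=['A']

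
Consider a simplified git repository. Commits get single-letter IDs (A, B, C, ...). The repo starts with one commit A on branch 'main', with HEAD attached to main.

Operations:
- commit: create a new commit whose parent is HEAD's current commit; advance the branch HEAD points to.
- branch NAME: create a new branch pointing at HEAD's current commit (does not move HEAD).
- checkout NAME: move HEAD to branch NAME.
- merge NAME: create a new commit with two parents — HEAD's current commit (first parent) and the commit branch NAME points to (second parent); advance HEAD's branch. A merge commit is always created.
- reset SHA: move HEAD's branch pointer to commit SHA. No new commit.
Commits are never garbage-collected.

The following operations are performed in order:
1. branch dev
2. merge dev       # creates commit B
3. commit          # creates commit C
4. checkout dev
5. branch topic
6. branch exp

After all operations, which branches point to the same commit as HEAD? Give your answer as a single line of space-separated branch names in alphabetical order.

After op 1 (branch): HEAD=main@A [dev=A main=A]
After op 2 (merge): HEAD=main@B [dev=A main=B]
After op 3 (commit): HEAD=main@C [dev=A main=C]
After op 4 (checkout): HEAD=dev@A [dev=A main=C]
After op 5 (branch): HEAD=dev@A [dev=A main=C topic=A]
After op 6 (branch): HEAD=dev@A [dev=A exp=A main=C topic=A]

Answer: dev exp topic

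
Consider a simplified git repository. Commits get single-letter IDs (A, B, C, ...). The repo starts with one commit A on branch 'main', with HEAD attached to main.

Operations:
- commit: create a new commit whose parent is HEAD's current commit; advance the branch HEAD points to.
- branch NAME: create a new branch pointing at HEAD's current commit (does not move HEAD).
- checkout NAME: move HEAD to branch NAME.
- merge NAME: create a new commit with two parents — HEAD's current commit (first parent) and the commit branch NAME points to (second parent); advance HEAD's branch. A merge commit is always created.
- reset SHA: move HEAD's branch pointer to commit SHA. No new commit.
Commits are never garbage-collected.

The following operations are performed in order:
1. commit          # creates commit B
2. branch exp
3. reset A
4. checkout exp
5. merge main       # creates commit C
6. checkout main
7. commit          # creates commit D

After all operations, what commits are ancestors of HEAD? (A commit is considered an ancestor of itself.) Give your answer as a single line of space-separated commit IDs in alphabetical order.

After op 1 (commit): HEAD=main@B [main=B]
After op 2 (branch): HEAD=main@B [exp=B main=B]
After op 3 (reset): HEAD=main@A [exp=B main=A]
After op 4 (checkout): HEAD=exp@B [exp=B main=A]
After op 5 (merge): HEAD=exp@C [exp=C main=A]
After op 6 (checkout): HEAD=main@A [exp=C main=A]
After op 7 (commit): HEAD=main@D [exp=C main=D]

Answer: A D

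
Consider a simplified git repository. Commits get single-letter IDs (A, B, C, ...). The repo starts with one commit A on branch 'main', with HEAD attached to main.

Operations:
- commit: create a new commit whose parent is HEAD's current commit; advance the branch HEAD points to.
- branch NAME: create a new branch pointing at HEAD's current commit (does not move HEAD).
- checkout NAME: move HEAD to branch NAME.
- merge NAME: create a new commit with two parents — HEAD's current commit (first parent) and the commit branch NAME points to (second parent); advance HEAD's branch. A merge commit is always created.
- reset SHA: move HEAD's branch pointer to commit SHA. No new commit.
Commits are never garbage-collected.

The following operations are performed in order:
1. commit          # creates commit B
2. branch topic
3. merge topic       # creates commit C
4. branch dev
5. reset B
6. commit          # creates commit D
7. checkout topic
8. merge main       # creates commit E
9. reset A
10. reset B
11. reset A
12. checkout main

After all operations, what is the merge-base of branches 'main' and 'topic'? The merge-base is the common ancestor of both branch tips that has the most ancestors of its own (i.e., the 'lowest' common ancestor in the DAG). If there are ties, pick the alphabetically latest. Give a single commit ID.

After op 1 (commit): HEAD=main@B [main=B]
After op 2 (branch): HEAD=main@B [main=B topic=B]
After op 3 (merge): HEAD=main@C [main=C topic=B]
After op 4 (branch): HEAD=main@C [dev=C main=C topic=B]
After op 5 (reset): HEAD=main@B [dev=C main=B topic=B]
After op 6 (commit): HEAD=main@D [dev=C main=D topic=B]
After op 7 (checkout): HEAD=topic@B [dev=C main=D topic=B]
After op 8 (merge): HEAD=topic@E [dev=C main=D topic=E]
After op 9 (reset): HEAD=topic@A [dev=C main=D topic=A]
After op 10 (reset): HEAD=topic@B [dev=C main=D topic=B]
After op 11 (reset): HEAD=topic@A [dev=C main=D topic=A]
After op 12 (checkout): HEAD=main@D [dev=C main=D topic=A]
ancestors(main=D): ['A', 'B', 'D']
ancestors(topic=A): ['A']
common: ['A']

Answer: A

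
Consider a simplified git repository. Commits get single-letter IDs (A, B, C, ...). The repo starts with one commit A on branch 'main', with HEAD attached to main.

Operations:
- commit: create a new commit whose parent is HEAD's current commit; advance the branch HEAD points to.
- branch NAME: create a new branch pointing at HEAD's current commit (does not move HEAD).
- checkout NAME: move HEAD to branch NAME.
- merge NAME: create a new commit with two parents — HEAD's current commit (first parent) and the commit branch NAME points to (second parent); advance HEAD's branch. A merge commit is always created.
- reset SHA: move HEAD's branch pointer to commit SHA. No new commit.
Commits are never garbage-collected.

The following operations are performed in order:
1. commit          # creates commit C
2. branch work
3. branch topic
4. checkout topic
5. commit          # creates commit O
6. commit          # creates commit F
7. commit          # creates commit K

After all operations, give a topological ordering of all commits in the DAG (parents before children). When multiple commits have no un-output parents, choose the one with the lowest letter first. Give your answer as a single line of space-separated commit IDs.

After op 1 (commit): HEAD=main@C [main=C]
After op 2 (branch): HEAD=main@C [main=C work=C]
After op 3 (branch): HEAD=main@C [main=C topic=C work=C]
After op 4 (checkout): HEAD=topic@C [main=C topic=C work=C]
After op 5 (commit): HEAD=topic@O [main=C topic=O work=C]
After op 6 (commit): HEAD=topic@F [main=C topic=F work=C]
After op 7 (commit): HEAD=topic@K [main=C topic=K work=C]
commit A: parents=[]
commit C: parents=['A']
commit F: parents=['O']
commit K: parents=['F']
commit O: parents=['C']

Answer: A C O F K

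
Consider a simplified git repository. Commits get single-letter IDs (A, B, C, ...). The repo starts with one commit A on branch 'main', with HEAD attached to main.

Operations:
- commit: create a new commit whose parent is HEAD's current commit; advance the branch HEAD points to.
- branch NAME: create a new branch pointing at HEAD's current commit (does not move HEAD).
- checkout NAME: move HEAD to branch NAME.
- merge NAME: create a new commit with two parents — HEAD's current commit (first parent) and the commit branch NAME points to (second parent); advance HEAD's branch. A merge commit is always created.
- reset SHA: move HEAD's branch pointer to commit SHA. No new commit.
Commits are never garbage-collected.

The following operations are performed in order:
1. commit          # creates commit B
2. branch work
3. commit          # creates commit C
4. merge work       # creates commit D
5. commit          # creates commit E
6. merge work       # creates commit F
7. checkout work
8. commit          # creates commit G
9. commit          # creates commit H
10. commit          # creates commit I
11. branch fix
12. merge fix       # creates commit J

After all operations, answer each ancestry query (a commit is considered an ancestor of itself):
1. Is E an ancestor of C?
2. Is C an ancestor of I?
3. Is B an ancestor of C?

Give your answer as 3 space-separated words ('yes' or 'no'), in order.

After op 1 (commit): HEAD=main@B [main=B]
After op 2 (branch): HEAD=main@B [main=B work=B]
After op 3 (commit): HEAD=main@C [main=C work=B]
After op 4 (merge): HEAD=main@D [main=D work=B]
After op 5 (commit): HEAD=main@E [main=E work=B]
After op 6 (merge): HEAD=main@F [main=F work=B]
After op 7 (checkout): HEAD=work@B [main=F work=B]
After op 8 (commit): HEAD=work@G [main=F work=G]
After op 9 (commit): HEAD=work@H [main=F work=H]
After op 10 (commit): HEAD=work@I [main=F work=I]
After op 11 (branch): HEAD=work@I [fix=I main=F work=I]
After op 12 (merge): HEAD=work@J [fix=I main=F work=J]
ancestors(C) = {A,B,C}; E in? no
ancestors(I) = {A,B,G,H,I}; C in? no
ancestors(C) = {A,B,C}; B in? yes

Answer: no no yes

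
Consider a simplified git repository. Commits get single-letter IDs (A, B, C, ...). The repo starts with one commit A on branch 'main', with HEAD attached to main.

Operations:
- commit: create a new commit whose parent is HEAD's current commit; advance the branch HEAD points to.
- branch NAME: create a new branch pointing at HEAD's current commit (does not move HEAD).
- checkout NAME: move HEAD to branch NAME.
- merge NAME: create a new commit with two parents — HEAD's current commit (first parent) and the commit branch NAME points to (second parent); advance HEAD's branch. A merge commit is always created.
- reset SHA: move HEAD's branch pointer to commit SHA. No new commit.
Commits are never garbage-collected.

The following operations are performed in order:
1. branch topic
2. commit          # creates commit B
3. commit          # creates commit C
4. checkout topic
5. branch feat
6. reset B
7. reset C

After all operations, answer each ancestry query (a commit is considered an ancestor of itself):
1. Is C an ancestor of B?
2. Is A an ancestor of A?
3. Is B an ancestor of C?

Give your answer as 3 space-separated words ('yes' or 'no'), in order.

Answer: no yes yes

Derivation:
After op 1 (branch): HEAD=main@A [main=A topic=A]
After op 2 (commit): HEAD=main@B [main=B topic=A]
After op 3 (commit): HEAD=main@C [main=C topic=A]
After op 4 (checkout): HEAD=topic@A [main=C topic=A]
After op 5 (branch): HEAD=topic@A [feat=A main=C topic=A]
After op 6 (reset): HEAD=topic@B [feat=A main=C topic=B]
After op 7 (reset): HEAD=topic@C [feat=A main=C topic=C]
ancestors(B) = {A,B}; C in? no
ancestors(A) = {A}; A in? yes
ancestors(C) = {A,B,C}; B in? yes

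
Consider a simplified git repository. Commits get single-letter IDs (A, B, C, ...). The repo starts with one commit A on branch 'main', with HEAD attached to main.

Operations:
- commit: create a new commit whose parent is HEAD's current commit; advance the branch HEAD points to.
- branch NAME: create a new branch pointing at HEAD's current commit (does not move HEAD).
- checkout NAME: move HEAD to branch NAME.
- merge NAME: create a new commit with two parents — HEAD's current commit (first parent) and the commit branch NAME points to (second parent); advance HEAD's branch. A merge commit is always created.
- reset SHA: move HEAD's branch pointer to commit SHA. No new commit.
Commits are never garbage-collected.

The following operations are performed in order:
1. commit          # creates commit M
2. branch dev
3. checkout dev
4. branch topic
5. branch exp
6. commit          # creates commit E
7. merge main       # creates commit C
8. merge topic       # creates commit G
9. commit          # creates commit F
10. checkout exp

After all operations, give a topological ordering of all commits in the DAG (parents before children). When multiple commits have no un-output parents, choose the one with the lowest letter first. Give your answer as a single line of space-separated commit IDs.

After op 1 (commit): HEAD=main@M [main=M]
After op 2 (branch): HEAD=main@M [dev=M main=M]
After op 3 (checkout): HEAD=dev@M [dev=M main=M]
After op 4 (branch): HEAD=dev@M [dev=M main=M topic=M]
After op 5 (branch): HEAD=dev@M [dev=M exp=M main=M topic=M]
After op 6 (commit): HEAD=dev@E [dev=E exp=M main=M topic=M]
After op 7 (merge): HEAD=dev@C [dev=C exp=M main=M topic=M]
After op 8 (merge): HEAD=dev@G [dev=G exp=M main=M topic=M]
After op 9 (commit): HEAD=dev@F [dev=F exp=M main=M topic=M]
After op 10 (checkout): HEAD=exp@M [dev=F exp=M main=M topic=M]
commit A: parents=[]
commit C: parents=['E', 'M']
commit E: parents=['M']
commit F: parents=['G']
commit G: parents=['C', 'M']
commit M: parents=['A']

Answer: A M E C G F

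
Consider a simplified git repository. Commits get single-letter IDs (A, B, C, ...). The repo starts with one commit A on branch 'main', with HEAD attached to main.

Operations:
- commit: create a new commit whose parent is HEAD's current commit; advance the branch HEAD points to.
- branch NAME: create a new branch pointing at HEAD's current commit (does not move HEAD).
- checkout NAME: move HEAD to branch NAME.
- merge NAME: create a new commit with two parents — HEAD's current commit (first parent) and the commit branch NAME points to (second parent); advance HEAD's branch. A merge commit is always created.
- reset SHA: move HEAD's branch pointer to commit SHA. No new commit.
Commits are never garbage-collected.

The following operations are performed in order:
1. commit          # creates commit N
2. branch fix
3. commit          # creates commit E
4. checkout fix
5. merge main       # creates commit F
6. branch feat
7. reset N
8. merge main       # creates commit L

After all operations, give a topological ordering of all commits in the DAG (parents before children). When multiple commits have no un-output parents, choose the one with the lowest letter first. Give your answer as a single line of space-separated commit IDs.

After op 1 (commit): HEAD=main@N [main=N]
After op 2 (branch): HEAD=main@N [fix=N main=N]
After op 3 (commit): HEAD=main@E [fix=N main=E]
After op 4 (checkout): HEAD=fix@N [fix=N main=E]
After op 5 (merge): HEAD=fix@F [fix=F main=E]
After op 6 (branch): HEAD=fix@F [feat=F fix=F main=E]
After op 7 (reset): HEAD=fix@N [feat=F fix=N main=E]
After op 8 (merge): HEAD=fix@L [feat=F fix=L main=E]
commit A: parents=[]
commit E: parents=['N']
commit F: parents=['N', 'E']
commit L: parents=['N', 'E']
commit N: parents=['A']

Answer: A N E F L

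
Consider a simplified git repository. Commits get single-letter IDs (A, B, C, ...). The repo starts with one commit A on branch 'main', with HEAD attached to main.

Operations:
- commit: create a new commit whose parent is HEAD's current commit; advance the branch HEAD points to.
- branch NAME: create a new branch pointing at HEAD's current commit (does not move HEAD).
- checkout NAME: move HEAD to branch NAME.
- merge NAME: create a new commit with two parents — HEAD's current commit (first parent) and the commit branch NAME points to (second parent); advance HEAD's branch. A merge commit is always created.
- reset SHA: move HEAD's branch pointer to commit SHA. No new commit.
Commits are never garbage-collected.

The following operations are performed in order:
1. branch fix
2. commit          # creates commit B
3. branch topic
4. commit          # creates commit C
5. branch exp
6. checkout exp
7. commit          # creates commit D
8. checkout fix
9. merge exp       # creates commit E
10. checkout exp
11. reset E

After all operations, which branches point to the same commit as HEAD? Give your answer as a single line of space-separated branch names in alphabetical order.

After op 1 (branch): HEAD=main@A [fix=A main=A]
After op 2 (commit): HEAD=main@B [fix=A main=B]
After op 3 (branch): HEAD=main@B [fix=A main=B topic=B]
After op 4 (commit): HEAD=main@C [fix=A main=C topic=B]
After op 5 (branch): HEAD=main@C [exp=C fix=A main=C topic=B]
After op 6 (checkout): HEAD=exp@C [exp=C fix=A main=C topic=B]
After op 7 (commit): HEAD=exp@D [exp=D fix=A main=C topic=B]
After op 8 (checkout): HEAD=fix@A [exp=D fix=A main=C topic=B]
After op 9 (merge): HEAD=fix@E [exp=D fix=E main=C topic=B]
After op 10 (checkout): HEAD=exp@D [exp=D fix=E main=C topic=B]
After op 11 (reset): HEAD=exp@E [exp=E fix=E main=C topic=B]

Answer: exp fix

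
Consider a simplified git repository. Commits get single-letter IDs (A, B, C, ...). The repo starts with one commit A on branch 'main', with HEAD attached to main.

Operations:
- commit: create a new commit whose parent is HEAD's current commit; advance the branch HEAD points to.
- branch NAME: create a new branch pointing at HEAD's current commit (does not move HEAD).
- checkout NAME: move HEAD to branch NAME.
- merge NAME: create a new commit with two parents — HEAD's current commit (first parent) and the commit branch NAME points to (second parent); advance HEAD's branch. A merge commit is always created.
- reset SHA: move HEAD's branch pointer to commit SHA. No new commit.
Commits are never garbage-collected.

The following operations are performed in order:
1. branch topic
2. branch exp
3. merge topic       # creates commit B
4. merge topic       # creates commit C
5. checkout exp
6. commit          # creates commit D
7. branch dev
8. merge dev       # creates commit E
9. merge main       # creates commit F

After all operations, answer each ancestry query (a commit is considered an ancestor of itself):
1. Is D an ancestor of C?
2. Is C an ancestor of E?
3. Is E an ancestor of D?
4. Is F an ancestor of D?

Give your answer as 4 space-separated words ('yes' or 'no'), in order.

After op 1 (branch): HEAD=main@A [main=A topic=A]
After op 2 (branch): HEAD=main@A [exp=A main=A topic=A]
After op 3 (merge): HEAD=main@B [exp=A main=B topic=A]
After op 4 (merge): HEAD=main@C [exp=A main=C topic=A]
After op 5 (checkout): HEAD=exp@A [exp=A main=C topic=A]
After op 6 (commit): HEAD=exp@D [exp=D main=C topic=A]
After op 7 (branch): HEAD=exp@D [dev=D exp=D main=C topic=A]
After op 8 (merge): HEAD=exp@E [dev=D exp=E main=C topic=A]
After op 9 (merge): HEAD=exp@F [dev=D exp=F main=C topic=A]
ancestors(C) = {A,B,C}; D in? no
ancestors(E) = {A,D,E}; C in? no
ancestors(D) = {A,D}; E in? no
ancestors(D) = {A,D}; F in? no

Answer: no no no no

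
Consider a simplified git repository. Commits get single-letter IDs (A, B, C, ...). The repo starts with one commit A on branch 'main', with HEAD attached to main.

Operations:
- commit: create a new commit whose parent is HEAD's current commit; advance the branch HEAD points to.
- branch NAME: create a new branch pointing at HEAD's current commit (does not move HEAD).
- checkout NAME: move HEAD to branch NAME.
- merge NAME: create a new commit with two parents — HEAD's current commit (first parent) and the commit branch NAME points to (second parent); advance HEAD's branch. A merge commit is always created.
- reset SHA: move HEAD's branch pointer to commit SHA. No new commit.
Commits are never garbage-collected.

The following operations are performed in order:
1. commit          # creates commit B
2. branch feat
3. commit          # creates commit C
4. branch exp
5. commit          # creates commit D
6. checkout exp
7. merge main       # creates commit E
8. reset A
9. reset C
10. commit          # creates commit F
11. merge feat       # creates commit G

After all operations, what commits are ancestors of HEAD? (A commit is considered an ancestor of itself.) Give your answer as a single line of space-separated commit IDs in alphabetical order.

After op 1 (commit): HEAD=main@B [main=B]
After op 2 (branch): HEAD=main@B [feat=B main=B]
After op 3 (commit): HEAD=main@C [feat=B main=C]
After op 4 (branch): HEAD=main@C [exp=C feat=B main=C]
After op 5 (commit): HEAD=main@D [exp=C feat=B main=D]
After op 6 (checkout): HEAD=exp@C [exp=C feat=B main=D]
After op 7 (merge): HEAD=exp@E [exp=E feat=B main=D]
After op 8 (reset): HEAD=exp@A [exp=A feat=B main=D]
After op 9 (reset): HEAD=exp@C [exp=C feat=B main=D]
After op 10 (commit): HEAD=exp@F [exp=F feat=B main=D]
After op 11 (merge): HEAD=exp@G [exp=G feat=B main=D]

Answer: A B C F G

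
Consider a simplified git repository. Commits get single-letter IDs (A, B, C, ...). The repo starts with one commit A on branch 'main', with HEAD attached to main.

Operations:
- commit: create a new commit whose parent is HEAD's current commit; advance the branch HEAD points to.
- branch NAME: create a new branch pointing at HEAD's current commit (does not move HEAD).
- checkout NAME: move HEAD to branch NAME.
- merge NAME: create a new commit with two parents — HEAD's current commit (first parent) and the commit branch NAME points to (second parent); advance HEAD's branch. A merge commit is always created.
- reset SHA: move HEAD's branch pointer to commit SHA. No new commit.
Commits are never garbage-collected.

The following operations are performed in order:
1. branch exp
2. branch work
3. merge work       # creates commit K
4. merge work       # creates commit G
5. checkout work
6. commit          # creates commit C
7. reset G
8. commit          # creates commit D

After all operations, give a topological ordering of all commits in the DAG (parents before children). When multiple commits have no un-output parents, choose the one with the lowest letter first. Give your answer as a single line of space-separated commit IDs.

Answer: A C K G D

Derivation:
After op 1 (branch): HEAD=main@A [exp=A main=A]
After op 2 (branch): HEAD=main@A [exp=A main=A work=A]
After op 3 (merge): HEAD=main@K [exp=A main=K work=A]
After op 4 (merge): HEAD=main@G [exp=A main=G work=A]
After op 5 (checkout): HEAD=work@A [exp=A main=G work=A]
After op 6 (commit): HEAD=work@C [exp=A main=G work=C]
After op 7 (reset): HEAD=work@G [exp=A main=G work=G]
After op 8 (commit): HEAD=work@D [exp=A main=G work=D]
commit A: parents=[]
commit C: parents=['A']
commit D: parents=['G']
commit G: parents=['K', 'A']
commit K: parents=['A', 'A']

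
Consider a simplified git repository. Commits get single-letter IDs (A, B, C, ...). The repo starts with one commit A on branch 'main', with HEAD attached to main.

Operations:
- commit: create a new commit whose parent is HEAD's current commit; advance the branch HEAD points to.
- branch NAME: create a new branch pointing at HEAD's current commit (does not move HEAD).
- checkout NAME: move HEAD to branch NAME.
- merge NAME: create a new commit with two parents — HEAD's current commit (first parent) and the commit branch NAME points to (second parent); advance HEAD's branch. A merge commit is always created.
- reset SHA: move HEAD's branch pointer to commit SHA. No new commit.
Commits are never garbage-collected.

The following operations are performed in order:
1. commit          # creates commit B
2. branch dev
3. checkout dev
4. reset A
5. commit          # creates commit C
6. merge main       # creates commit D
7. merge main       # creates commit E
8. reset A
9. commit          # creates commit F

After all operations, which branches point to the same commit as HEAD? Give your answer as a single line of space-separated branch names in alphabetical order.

Answer: dev

Derivation:
After op 1 (commit): HEAD=main@B [main=B]
After op 2 (branch): HEAD=main@B [dev=B main=B]
After op 3 (checkout): HEAD=dev@B [dev=B main=B]
After op 4 (reset): HEAD=dev@A [dev=A main=B]
After op 5 (commit): HEAD=dev@C [dev=C main=B]
After op 6 (merge): HEAD=dev@D [dev=D main=B]
After op 7 (merge): HEAD=dev@E [dev=E main=B]
After op 8 (reset): HEAD=dev@A [dev=A main=B]
After op 9 (commit): HEAD=dev@F [dev=F main=B]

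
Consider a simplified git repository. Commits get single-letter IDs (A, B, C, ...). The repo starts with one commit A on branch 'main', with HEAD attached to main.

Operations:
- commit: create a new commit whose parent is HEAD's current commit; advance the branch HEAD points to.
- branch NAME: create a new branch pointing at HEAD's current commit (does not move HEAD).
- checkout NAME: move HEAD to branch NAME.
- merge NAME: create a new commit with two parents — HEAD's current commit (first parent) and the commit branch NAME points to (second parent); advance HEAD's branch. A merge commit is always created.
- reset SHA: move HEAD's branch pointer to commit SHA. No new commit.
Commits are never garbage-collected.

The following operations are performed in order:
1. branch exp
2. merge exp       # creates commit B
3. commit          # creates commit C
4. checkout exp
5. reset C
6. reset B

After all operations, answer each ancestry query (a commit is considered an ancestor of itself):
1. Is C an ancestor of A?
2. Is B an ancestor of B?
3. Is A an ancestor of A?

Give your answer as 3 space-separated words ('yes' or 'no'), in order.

After op 1 (branch): HEAD=main@A [exp=A main=A]
After op 2 (merge): HEAD=main@B [exp=A main=B]
After op 3 (commit): HEAD=main@C [exp=A main=C]
After op 4 (checkout): HEAD=exp@A [exp=A main=C]
After op 5 (reset): HEAD=exp@C [exp=C main=C]
After op 6 (reset): HEAD=exp@B [exp=B main=C]
ancestors(A) = {A}; C in? no
ancestors(B) = {A,B}; B in? yes
ancestors(A) = {A}; A in? yes

Answer: no yes yes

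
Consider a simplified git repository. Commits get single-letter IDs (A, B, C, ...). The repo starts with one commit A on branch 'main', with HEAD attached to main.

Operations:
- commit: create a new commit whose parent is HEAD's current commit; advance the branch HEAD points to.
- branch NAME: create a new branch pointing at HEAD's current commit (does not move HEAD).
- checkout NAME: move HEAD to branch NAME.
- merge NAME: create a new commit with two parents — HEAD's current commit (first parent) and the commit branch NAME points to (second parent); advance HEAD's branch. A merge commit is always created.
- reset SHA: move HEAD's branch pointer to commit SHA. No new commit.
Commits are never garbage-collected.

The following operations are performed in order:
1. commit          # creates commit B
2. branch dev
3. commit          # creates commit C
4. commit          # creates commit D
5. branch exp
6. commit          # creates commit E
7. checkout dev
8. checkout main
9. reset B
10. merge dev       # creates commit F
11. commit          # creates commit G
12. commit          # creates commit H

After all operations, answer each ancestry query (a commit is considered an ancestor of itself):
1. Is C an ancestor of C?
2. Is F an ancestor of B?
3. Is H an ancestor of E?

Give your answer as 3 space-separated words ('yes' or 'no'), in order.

Answer: yes no no

Derivation:
After op 1 (commit): HEAD=main@B [main=B]
After op 2 (branch): HEAD=main@B [dev=B main=B]
After op 3 (commit): HEAD=main@C [dev=B main=C]
After op 4 (commit): HEAD=main@D [dev=B main=D]
After op 5 (branch): HEAD=main@D [dev=B exp=D main=D]
After op 6 (commit): HEAD=main@E [dev=B exp=D main=E]
After op 7 (checkout): HEAD=dev@B [dev=B exp=D main=E]
After op 8 (checkout): HEAD=main@E [dev=B exp=D main=E]
After op 9 (reset): HEAD=main@B [dev=B exp=D main=B]
After op 10 (merge): HEAD=main@F [dev=B exp=D main=F]
After op 11 (commit): HEAD=main@G [dev=B exp=D main=G]
After op 12 (commit): HEAD=main@H [dev=B exp=D main=H]
ancestors(C) = {A,B,C}; C in? yes
ancestors(B) = {A,B}; F in? no
ancestors(E) = {A,B,C,D,E}; H in? no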